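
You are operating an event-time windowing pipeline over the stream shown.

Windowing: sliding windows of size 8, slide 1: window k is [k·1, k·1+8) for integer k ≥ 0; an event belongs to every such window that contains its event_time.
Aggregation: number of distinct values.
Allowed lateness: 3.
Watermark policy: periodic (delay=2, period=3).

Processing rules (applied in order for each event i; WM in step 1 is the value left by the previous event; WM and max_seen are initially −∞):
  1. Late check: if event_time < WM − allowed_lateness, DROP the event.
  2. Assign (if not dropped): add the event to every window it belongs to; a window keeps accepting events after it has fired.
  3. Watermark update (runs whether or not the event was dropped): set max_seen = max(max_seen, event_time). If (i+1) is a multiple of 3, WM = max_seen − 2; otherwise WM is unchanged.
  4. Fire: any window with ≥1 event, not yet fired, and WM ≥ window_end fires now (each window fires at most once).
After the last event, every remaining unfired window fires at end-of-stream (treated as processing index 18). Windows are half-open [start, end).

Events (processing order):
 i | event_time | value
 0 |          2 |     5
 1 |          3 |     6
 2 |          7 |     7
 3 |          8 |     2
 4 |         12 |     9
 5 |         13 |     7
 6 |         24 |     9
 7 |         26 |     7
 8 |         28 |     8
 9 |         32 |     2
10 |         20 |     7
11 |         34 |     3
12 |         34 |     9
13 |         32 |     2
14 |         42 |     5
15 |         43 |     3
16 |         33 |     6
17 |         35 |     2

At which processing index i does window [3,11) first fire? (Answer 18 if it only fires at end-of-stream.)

i=0 t=2 v=5: → [2,10),[1,9),[0,8); WM=−∞
i=1 t=3 v=6: → [3,11),[2,10),[1,9),[0,8); WM=−∞
i=2 t=7 v=7: → [7,15),[6,14),[5,13),[4,12),[3,11),[2,10),[1,9),[0,8); WM=5
i=3 t=8 v=2: → [8,16),[7,15),[6,14),[5,13),[4,12),[3,11),[2,10),[1,9); WM=5
i=4 t=12 v=9: → [12,20),[11,19),[10,18),[9,17),[8,16),[7,15),[6,14),[5,13); WM=5
i=5 t=13 v=7: → [13,21),[12,20),[11,19),[10,18),[9,17),[8,16),[7,15),[6,14); WM=11; [0,8) fires=3 [1,9) fires=4 [2,10) fires=4 [3,11) fires=3
i=6 t=24 v=9: → [24,32),[23,31),[22,30),[21,29),[20,28),[19,27),[18,26),[17,25); WM=11
i=7 t=26 v=7: → [26,34),[25,33),[24,32),[23,31),[22,30),[21,29),[20,28),[19,27); WM=11
i=8 t=28 v=8: → [28,36),[27,35),[26,34),[25,33),[24,32),[23,31),[22,30),[21,29); WM=26; [4,12) fires=2 [5,13) fires=3 [6,14) fires=3 [7,15) fires=3 [8,16) fires=3 [9,17) fires=2 [10,18) fires=2 [11,19) fires=2 [12,20) fires=2 [13,21) fires=1 [17,25) fires=1 [18,26) fires=1
i=9 t=32 v=2: → [32,40),[31,39),[30,38),[29,37),[28,36),[27,35),[26,34),[25,33); WM=26
i=10 t=20 v=7: DROP (t<26-3); WM=26
i=11 t=34 v=3: → [34,42),[33,41),[32,40),[31,39),[30,38),[29,37),[28,36),[27,35); WM=32; [19,27) fires=2 [20,28) fires=2 [21,29) fires=3 [22,30) fires=3 [23,31) fires=3 [24,32) fires=3
i=12 t=34 v=9: → [34,42),[33,41),[32,40),[31,39),[30,38),[29,37),[28,36),[27,35); WM=32
i=13 t=32 v=2: → [32,40),[31,39),[30,38),[29,37),[28,36),[27,35),[26,34),[25,33); WM=32
i=14 t=42 v=5: → [42,50),[41,49),[40,48),[39,47),[38,46),[37,45),[36,44),[35,43); WM=40; [25,33) fires=3 [26,34) fires=3 [27,35) fires=4 [28,36) fires=4 [29,37) fires=3 [30,38) fires=3 [31,39) fires=3 [32,40) fires=3
i=15 t=43 v=3: → [43,51),[42,50),[41,49),[40,48),[39,47),[38,46),[37,45),[36,44); WM=40
i=16 t=33 v=6: DROP (t<40-3); WM=40
i=17 t=35 v=2: DROP (t<40-3); WM=41; [33,41) fires=2

5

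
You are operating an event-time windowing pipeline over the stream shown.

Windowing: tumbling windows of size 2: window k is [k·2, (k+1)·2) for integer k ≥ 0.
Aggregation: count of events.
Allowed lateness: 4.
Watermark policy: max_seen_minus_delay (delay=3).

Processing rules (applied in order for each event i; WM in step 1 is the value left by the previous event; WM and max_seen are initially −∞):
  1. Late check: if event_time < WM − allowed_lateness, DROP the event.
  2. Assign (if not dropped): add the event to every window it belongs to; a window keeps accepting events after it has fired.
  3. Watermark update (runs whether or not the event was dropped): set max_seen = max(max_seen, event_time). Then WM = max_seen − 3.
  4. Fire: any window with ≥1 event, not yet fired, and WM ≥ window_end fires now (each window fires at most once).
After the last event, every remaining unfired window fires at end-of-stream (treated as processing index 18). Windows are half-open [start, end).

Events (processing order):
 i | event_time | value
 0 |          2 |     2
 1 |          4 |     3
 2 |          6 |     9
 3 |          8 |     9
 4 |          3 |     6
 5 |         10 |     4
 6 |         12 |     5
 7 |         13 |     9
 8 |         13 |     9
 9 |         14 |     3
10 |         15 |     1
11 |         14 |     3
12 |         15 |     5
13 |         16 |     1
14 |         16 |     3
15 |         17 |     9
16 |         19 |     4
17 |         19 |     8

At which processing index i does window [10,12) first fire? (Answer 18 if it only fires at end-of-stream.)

10

i=0 t=2 v=2: → [2,4); WM=-1
i=1 t=4 v=3: → [4,6); WM=1
i=2 t=6 v=9: → [6,8); WM=3
i=3 t=8 v=9: → [8,10); WM=5; [2,4) fires=1
i=4 t=3 v=6: → [2,4); WM=5
i=5 t=10 v=4: → [10,12); WM=7; [4,6) fires=1
i=6 t=12 v=5: → [12,14); WM=9; [6,8) fires=1
i=7 t=13 v=9: → [12,14); WM=10; [8,10) fires=1
i=8 t=13 v=9: → [12,14); WM=10
i=9 t=14 v=3: → [14,16); WM=11
i=10 t=15 v=1: → [14,16); WM=12; [10,12) fires=1
i=11 t=14 v=3: → [14,16); WM=12
i=12 t=15 v=5: → [14,16); WM=12
i=13 t=16 v=1: → [16,18); WM=13
i=14 t=16 v=3: → [16,18); WM=13
i=15 t=17 v=9: → [16,18); WM=14; [12,14) fires=3
i=16 t=19 v=4: → [18,20); WM=16; [14,16) fires=4
i=17 t=19 v=8: → [18,20); WM=16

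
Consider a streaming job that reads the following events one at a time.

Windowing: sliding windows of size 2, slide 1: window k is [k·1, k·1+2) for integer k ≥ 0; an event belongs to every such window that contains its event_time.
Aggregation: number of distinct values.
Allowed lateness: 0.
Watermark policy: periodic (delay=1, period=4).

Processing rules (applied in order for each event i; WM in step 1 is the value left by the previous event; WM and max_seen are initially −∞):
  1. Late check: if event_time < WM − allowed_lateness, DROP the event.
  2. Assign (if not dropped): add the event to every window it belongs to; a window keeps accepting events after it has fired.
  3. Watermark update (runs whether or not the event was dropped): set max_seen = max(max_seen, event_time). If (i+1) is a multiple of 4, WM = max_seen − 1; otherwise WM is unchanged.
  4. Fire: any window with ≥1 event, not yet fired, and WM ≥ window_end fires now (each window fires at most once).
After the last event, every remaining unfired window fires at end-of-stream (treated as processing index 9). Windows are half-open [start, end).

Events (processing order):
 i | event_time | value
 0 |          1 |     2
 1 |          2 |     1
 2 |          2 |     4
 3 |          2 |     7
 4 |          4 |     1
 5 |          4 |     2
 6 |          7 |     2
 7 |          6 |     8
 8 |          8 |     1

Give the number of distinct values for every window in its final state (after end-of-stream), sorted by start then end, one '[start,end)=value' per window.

i=0 t=1 v=2: → [1,3),[0,2); WM=−∞
i=1 t=2 v=1: → [2,4),[1,3); WM=−∞
i=2 t=2 v=4: → [2,4),[1,3); WM=−∞
i=3 t=2 v=7: → [2,4),[1,3); WM=1
i=4 t=4 v=1: → [4,6),[3,5); WM=1
i=5 t=4 v=2: → [4,6),[3,5); WM=1
i=6 t=7 v=2: → [7,9),[6,8); WM=1
i=7 t=6 v=8: → [6,8),[5,7); WM=6; [0,2) fires=1 [1,3) fires=4 [2,4) fires=3 [3,5) fires=2 [4,6) fires=2
i=8 t=8 v=1: → [8,10),[7,9); WM=6

[0,2)=1 [1,3)=4 [2,4)=3 [3,5)=2 [4,6)=2 [5,7)=1 [6,8)=2 [7,9)=2 [8,10)=1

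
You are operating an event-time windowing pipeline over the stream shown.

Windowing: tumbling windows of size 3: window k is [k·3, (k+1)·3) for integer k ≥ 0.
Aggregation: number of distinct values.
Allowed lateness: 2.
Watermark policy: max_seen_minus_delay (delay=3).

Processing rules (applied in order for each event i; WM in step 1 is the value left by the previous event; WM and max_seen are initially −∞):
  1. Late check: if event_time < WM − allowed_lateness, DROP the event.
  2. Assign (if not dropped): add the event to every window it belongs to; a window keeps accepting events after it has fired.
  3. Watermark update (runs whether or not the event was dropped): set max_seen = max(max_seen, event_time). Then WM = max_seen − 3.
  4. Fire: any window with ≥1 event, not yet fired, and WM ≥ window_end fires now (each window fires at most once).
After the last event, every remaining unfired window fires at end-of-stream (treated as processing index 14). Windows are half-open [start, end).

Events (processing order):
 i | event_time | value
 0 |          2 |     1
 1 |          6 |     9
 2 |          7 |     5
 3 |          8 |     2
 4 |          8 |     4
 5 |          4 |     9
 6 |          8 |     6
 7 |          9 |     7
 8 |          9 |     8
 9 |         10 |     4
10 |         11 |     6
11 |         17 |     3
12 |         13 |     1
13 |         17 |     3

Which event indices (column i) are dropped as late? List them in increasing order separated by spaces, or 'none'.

i=0 t=2 v=1: → [0,3); WM=-1
i=1 t=6 v=9: → [6,9); WM=3; [0,3) fires=1
i=2 t=7 v=5: → [6,9); WM=4
i=3 t=8 v=2: → [6,9); WM=5
i=4 t=8 v=4: → [6,9); WM=5
i=5 t=4 v=9: → [3,6); WM=5
i=6 t=8 v=6: → [6,9); WM=5
i=7 t=9 v=7: → [9,12); WM=6; [3,6) fires=1
i=8 t=9 v=8: → [9,12); WM=6
i=9 t=10 v=4: → [9,12); WM=7
i=10 t=11 v=6: → [9,12); WM=8
i=11 t=17 v=3: → [15,18); WM=14; [6,9) fires=5 [9,12) fires=4
i=12 t=13 v=1: → [12,15); WM=14
i=13 t=17 v=3: → [15,18); WM=14

none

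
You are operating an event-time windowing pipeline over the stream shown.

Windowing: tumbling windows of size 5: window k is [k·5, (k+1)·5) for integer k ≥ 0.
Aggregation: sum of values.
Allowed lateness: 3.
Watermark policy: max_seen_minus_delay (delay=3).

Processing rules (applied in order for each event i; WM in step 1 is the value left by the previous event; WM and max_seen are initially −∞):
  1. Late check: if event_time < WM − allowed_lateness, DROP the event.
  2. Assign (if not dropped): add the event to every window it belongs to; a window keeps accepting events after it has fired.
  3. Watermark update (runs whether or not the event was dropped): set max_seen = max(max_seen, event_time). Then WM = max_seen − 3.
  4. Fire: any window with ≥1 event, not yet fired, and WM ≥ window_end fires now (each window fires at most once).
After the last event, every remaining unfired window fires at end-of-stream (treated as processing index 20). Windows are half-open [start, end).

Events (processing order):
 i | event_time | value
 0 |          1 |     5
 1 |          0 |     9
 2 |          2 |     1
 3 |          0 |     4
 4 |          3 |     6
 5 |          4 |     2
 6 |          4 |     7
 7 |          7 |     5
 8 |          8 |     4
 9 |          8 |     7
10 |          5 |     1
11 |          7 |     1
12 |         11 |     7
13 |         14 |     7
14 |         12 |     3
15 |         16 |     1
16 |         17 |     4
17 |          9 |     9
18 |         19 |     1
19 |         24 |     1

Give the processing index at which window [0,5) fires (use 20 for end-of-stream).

8

i=0 t=1 v=5: → [0,5); WM=-2
i=1 t=0 v=9: → [0,5); WM=-2
i=2 t=2 v=1: → [0,5); WM=-1
i=3 t=0 v=4: → [0,5); WM=-1
i=4 t=3 v=6: → [0,5); WM=0
i=5 t=4 v=2: → [0,5); WM=1
i=6 t=4 v=7: → [0,5); WM=1
i=7 t=7 v=5: → [5,10); WM=4
i=8 t=8 v=4: → [5,10); WM=5; [0,5) fires=34
i=9 t=8 v=7: → [5,10); WM=5
i=10 t=5 v=1: → [5,10); WM=5
i=11 t=7 v=1: → [5,10); WM=5
i=12 t=11 v=7: → [10,15); WM=8
i=13 t=14 v=7: → [10,15); WM=11; [5,10) fires=18
i=14 t=12 v=3: → [10,15); WM=11
i=15 t=16 v=1: → [15,20); WM=13
i=16 t=17 v=4: → [15,20); WM=14
i=17 t=9 v=9: DROP (t<14-3); WM=14
i=18 t=19 v=1: → [15,20); WM=16; [10,15) fires=17
i=19 t=24 v=1: → [20,25); WM=21; [15,20) fires=6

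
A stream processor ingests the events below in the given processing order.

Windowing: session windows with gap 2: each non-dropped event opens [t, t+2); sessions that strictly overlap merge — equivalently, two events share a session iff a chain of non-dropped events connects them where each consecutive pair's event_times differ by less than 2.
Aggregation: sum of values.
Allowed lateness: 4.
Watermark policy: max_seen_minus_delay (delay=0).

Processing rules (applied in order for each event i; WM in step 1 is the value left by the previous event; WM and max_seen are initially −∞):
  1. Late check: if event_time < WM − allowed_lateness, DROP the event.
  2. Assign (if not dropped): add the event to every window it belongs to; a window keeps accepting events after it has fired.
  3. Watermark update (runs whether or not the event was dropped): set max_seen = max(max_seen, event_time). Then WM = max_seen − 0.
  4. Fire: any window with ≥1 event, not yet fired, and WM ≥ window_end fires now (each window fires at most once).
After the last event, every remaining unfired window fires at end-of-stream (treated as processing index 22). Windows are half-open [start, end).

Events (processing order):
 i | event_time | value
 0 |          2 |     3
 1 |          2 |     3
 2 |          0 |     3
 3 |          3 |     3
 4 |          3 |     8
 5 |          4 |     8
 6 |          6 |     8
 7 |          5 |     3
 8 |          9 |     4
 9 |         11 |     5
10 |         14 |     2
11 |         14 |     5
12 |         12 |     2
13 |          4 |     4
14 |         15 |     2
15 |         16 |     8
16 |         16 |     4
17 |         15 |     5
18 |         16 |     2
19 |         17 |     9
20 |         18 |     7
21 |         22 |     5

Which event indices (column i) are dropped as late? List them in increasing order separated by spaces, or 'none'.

13

i=0 t=2 v=3: → [2,4); WM=2
i=1 t=2 v=3: → [2,4); WM=2
i=2 t=0 v=3: → [0,2); WM=2
i=3 t=3 v=3: → [2,5); WM=3
i=4 t=3 v=8: → [2,5); WM=3
i=5 t=4 v=8: → [2,6); WM=4
i=6 t=6 v=8: → [6,8); WM=6
i=7 t=5 v=3: → [2,8); WM=6
i=8 t=9 v=4: → [9,11); WM=9
i=9 t=11 v=5: → [11,13); WM=11
i=10 t=14 v=2: → [14,16); WM=14
i=11 t=14 v=5: → [14,16); WM=14
i=12 t=12 v=2: → [11,14); WM=14
i=13 t=4 v=4: DROP (t<14-4); WM=14
i=14 t=15 v=2: → [14,17); WM=15
i=15 t=16 v=8: → [14,18); WM=16
i=16 t=16 v=4: → [14,18); WM=16
i=17 t=15 v=5: → [14,18); WM=16
i=18 t=16 v=2: → [14,18); WM=16
i=19 t=17 v=9: → [14,19); WM=17
i=20 t=18 v=7: → [14,20); WM=18
i=21 t=22 v=5: → [22,24); WM=22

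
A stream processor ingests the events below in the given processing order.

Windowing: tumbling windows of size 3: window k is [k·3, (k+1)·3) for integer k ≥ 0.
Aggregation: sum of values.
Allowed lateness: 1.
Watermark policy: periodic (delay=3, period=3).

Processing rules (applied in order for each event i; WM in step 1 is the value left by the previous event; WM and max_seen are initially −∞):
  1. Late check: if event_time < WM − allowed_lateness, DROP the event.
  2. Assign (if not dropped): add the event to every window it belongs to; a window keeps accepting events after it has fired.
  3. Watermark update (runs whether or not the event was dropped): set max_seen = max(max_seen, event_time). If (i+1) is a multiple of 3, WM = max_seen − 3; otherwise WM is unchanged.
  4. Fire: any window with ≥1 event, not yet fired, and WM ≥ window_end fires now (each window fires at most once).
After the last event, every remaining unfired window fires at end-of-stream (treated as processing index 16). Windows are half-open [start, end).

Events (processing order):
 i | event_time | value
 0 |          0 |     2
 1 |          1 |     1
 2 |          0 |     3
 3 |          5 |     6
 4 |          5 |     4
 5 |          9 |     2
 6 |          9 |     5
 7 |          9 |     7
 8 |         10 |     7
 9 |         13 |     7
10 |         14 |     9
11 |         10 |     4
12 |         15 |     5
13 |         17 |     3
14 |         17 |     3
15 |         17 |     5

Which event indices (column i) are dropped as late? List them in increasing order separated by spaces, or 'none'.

none

i=0 t=0 v=2: → [0,3); WM=−∞
i=1 t=1 v=1: → [0,3); WM=−∞
i=2 t=0 v=3: → [0,3); WM=-2
i=3 t=5 v=6: → [3,6); WM=-2
i=4 t=5 v=4: → [3,6); WM=-2
i=5 t=9 v=2: → [9,12); WM=6; [0,3) fires=6 [3,6) fires=10
i=6 t=9 v=5: → [9,12); WM=6
i=7 t=9 v=7: → [9,12); WM=6
i=8 t=10 v=7: → [9,12); WM=7
i=9 t=13 v=7: → [12,15); WM=7
i=10 t=14 v=9: → [12,15); WM=7
i=11 t=10 v=4: → [9,12); WM=11
i=12 t=15 v=5: → [15,18); WM=11
i=13 t=17 v=3: → [15,18); WM=11
i=14 t=17 v=3: → [15,18); WM=14; [9,12) fires=25
i=15 t=17 v=5: → [15,18); WM=14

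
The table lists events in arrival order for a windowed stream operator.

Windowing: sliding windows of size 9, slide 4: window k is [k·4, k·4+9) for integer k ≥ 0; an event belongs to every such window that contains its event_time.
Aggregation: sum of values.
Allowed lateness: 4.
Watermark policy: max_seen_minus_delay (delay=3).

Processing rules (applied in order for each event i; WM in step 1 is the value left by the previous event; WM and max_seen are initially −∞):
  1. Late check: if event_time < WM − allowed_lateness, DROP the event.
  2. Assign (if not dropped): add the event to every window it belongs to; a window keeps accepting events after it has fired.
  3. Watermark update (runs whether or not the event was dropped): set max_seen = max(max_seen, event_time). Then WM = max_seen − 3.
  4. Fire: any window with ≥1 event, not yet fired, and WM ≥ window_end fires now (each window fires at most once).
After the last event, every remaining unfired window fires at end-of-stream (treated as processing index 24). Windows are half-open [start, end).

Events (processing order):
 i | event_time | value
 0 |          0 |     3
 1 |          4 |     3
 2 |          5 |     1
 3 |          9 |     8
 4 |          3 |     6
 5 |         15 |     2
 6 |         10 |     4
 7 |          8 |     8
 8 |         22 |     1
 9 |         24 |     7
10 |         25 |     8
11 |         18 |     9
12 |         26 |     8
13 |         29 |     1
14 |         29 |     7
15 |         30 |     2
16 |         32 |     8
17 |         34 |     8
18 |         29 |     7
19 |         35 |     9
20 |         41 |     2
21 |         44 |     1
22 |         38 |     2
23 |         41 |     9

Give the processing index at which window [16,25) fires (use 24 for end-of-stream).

13

i=0 t=0 v=3: → [0,9); WM=-3
i=1 t=4 v=3: → [4,13),[0,9); WM=1
i=2 t=5 v=1: → [4,13),[0,9); WM=2
i=3 t=9 v=8: → [8,17),[4,13); WM=6
i=4 t=3 v=6: → [0,9); WM=6
i=5 t=15 v=2: → [12,21),[8,17); WM=12; [0,9) fires=13
i=6 t=10 v=4: → [8,17),[4,13); WM=12
i=7 t=8 v=8: → [8,17),[4,13),[0,9); WM=12
i=8 t=22 v=1: → [20,29),[16,25); WM=19; [4,13) fires=24 [8,17) fires=22
i=9 t=24 v=7: → [24,33),[20,29),[16,25); WM=21; [12,21) fires=2
i=10 t=25 v=8: → [24,33),[20,29); WM=22
i=11 t=18 v=9: → [16,25),[12,21); WM=22
i=12 t=26 v=8: → [24,33),[20,29); WM=23
i=13 t=29 v=1: → [28,37),[24,33); WM=26; [16,25) fires=17
i=14 t=29 v=7: → [28,37),[24,33); WM=26
i=15 t=30 v=2: → [28,37),[24,33); WM=27
i=16 t=32 v=8: → [32,41),[28,37),[24,33); WM=29; [20,29) fires=24
i=17 t=34 v=8: → [32,41),[28,37); WM=31
i=18 t=29 v=7: → [28,37),[24,33); WM=31
i=19 t=35 v=9: → [32,41),[28,37); WM=32
i=20 t=41 v=2: → [40,49),[36,45); WM=38; [24,33) fires=48 [28,37) fires=42
i=21 t=44 v=1: → [44,53),[40,49),[36,45); WM=41; [32,41) fires=25
i=22 t=38 v=2: → [36,45),[32,41); WM=41
i=23 t=41 v=9: → [40,49),[36,45); WM=41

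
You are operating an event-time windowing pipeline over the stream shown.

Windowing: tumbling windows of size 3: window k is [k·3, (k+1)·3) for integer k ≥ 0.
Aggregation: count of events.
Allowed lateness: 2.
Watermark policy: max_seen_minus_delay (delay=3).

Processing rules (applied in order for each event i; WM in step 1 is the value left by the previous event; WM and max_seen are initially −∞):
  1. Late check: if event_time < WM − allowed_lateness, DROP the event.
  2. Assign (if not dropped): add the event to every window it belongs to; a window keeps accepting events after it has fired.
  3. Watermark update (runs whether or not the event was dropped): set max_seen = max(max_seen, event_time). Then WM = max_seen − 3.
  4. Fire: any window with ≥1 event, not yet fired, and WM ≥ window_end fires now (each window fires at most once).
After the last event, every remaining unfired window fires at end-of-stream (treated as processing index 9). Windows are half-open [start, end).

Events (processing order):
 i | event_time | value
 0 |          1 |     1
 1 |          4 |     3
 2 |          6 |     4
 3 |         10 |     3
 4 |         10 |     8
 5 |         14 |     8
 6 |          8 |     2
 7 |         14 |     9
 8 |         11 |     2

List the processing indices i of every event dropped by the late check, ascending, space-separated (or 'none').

i=0 t=1 v=1: → [0,3); WM=-2
i=1 t=4 v=3: → [3,6); WM=1
i=2 t=6 v=4: → [6,9); WM=3; [0,3) fires=1
i=3 t=10 v=3: → [9,12); WM=7; [3,6) fires=1
i=4 t=10 v=8: → [9,12); WM=7
i=5 t=14 v=8: → [12,15); WM=11; [6,9) fires=1
i=6 t=8 v=2: DROP (t<11-2); WM=11
i=7 t=14 v=9: → [12,15); WM=11
i=8 t=11 v=2: → [9,12); WM=11

6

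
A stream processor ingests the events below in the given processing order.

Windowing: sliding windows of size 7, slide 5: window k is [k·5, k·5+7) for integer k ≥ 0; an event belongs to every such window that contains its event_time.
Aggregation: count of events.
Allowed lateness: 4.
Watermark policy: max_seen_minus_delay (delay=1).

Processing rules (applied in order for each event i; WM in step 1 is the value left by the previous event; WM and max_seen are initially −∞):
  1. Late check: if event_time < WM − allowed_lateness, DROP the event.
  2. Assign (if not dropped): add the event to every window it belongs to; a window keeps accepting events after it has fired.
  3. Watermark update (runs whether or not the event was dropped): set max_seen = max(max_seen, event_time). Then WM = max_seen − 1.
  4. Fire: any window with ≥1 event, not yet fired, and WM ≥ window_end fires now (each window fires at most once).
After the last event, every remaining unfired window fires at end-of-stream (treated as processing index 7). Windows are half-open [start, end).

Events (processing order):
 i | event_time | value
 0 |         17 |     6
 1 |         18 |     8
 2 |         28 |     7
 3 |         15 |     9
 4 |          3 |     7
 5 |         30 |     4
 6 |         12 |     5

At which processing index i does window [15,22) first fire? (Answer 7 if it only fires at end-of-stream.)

i=0 t=17 v=6: → [15,22); WM=16
i=1 t=18 v=8: → [15,22); WM=17
i=2 t=28 v=7: → [25,32); WM=27; [15,22) fires=2
i=3 t=15 v=9: DROP (t<27-4); WM=27
i=4 t=3 v=7: DROP (t<27-4); WM=27
i=5 t=30 v=4: → [30,37),[25,32); WM=29
i=6 t=12 v=5: DROP (t<29-4); WM=29

2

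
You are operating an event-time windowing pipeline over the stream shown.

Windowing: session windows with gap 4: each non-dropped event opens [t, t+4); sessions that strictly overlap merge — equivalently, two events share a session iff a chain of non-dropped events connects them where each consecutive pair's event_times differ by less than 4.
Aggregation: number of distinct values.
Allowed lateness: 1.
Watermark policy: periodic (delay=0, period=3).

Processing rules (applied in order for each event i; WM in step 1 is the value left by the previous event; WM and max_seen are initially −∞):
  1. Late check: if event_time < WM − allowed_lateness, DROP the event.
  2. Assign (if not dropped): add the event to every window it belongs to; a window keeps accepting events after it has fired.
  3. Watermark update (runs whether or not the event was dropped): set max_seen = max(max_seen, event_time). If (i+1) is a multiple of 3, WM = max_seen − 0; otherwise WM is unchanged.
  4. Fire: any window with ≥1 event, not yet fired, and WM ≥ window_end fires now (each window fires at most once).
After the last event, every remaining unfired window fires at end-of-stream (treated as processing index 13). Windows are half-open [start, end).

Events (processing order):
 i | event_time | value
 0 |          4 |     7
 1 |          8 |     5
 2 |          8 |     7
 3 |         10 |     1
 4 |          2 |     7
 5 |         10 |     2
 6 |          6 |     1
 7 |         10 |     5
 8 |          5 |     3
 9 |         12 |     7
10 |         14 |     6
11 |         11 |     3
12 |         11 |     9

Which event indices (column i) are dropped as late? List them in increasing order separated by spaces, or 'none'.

i=0 t=4 v=7: → [4,8); WM=−∞
i=1 t=8 v=5: → [8,12); WM=−∞
i=2 t=8 v=7: → [8,12); WM=8
i=3 t=10 v=1: → [8,14); WM=8
i=4 t=2 v=7: DROP (t<8-1); WM=8
i=5 t=10 v=2: → [8,14); WM=10
i=6 t=6 v=1: DROP (t<10-1); WM=10
i=7 t=10 v=5: → [8,14); WM=10
i=8 t=5 v=3: DROP (t<10-1); WM=10
i=9 t=12 v=7: → [8,16); WM=10
i=10 t=14 v=6: → [8,18); WM=10
i=11 t=11 v=3: → [8,18); WM=14
i=12 t=11 v=9: DROP (t<14-1); WM=14

4 6 8 12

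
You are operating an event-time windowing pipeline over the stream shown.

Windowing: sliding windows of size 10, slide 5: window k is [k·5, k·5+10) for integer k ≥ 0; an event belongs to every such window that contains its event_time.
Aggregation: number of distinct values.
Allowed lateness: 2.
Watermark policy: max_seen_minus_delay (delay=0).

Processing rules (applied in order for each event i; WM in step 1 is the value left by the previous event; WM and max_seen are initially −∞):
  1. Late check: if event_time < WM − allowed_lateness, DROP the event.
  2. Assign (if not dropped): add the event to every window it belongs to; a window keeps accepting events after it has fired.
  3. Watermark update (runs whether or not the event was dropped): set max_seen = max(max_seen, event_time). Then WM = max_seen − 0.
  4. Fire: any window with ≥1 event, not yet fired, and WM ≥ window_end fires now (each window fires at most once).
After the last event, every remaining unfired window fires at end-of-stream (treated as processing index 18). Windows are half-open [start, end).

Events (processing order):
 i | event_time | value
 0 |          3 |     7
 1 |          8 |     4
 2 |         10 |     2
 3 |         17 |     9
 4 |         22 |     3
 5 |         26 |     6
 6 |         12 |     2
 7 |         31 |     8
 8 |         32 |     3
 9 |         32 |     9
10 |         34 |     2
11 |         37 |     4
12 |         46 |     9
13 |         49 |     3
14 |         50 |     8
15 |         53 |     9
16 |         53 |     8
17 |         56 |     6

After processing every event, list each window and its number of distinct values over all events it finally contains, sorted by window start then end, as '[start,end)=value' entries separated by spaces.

[0,10)=2 [5,15)=2 [10,20)=2 [15,25)=2 [20,30)=2 [25,35)=5 [30,40)=5 [35,45)=1 [40,50)=2 [45,55)=3 [50,60)=3 [55,65)=1

i=0 t=3 v=7: → [0,10); WM=3
i=1 t=8 v=4: → [5,15),[0,10); WM=8
i=2 t=10 v=2: → [10,20),[5,15); WM=10; [0,10) fires=2
i=3 t=17 v=9: → [15,25),[10,20); WM=17; [5,15) fires=2
i=4 t=22 v=3: → [20,30),[15,25); WM=22; [10,20) fires=2
i=5 t=26 v=6: → [25,35),[20,30); WM=26; [15,25) fires=2
i=6 t=12 v=2: DROP (t<26-2); WM=26
i=7 t=31 v=8: → [30,40),[25,35); WM=31; [20,30) fires=2
i=8 t=32 v=3: → [30,40),[25,35); WM=32
i=9 t=32 v=9: → [30,40),[25,35); WM=32
i=10 t=34 v=2: → [30,40),[25,35); WM=34
i=11 t=37 v=4: → [35,45),[30,40); WM=37; [25,35) fires=5
i=12 t=46 v=9: → [45,55),[40,50); WM=46; [30,40) fires=5 [35,45) fires=1
i=13 t=49 v=3: → [45,55),[40,50); WM=49
i=14 t=50 v=8: → [50,60),[45,55); WM=50; [40,50) fires=2
i=15 t=53 v=9: → [50,60),[45,55); WM=53
i=16 t=53 v=8: → [50,60),[45,55); WM=53
i=17 t=56 v=6: → [55,65),[50,60); WM=56; [45,55) fires=3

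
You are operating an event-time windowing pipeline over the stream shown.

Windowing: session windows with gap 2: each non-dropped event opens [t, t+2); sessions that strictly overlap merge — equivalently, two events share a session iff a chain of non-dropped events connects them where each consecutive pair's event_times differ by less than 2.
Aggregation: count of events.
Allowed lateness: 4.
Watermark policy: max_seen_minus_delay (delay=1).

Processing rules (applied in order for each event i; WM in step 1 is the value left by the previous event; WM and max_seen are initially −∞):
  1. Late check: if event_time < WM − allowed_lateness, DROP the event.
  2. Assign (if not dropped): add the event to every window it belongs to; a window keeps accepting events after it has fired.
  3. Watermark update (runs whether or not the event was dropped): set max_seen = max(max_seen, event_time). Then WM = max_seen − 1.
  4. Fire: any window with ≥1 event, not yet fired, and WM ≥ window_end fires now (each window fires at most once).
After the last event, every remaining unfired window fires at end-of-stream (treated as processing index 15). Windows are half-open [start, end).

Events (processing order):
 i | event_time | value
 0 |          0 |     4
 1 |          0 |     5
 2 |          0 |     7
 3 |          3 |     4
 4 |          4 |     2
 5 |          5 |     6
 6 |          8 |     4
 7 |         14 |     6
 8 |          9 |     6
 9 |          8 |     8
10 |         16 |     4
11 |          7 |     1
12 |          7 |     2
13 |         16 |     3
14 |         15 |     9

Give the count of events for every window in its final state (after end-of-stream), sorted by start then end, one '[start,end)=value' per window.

[0,2)=3 [3,7)=3 [8,11)=2 [14,18)=4

i=0 t=0 v=4: → [0,2); WM=-1
i=1 t=0 v=5: → [0,2); WM=-1
i=2 t=0 v=7: → [0,2); WM=-1
i=3 t=3 v=4: → [3,5); WM=2
i=4 t=4 v=2: → [3,6); WM=3
i=5 t=5 v=6: → [3,7); WM=4
i=6 t=8 v=4: → [8,10); WM=7
i=7 t=14 v=6: → [14,16); WM=13
i=8 t=9 v=6: → [8,11); WM=13
i=9 t=8 v=8: DROP (t<13-4); WM=13
i=10 t=16 v=4: → [16,18); WM=15
i=11 t=7 v=1: DROP (t<15-4); WM=15
i=12 t=7 v=2: DROP (t<15-4); WM=15
i=13 t=16 v=3: → [16,18); WM=15
i=14 t=15 v=9: → [14,18); WM=15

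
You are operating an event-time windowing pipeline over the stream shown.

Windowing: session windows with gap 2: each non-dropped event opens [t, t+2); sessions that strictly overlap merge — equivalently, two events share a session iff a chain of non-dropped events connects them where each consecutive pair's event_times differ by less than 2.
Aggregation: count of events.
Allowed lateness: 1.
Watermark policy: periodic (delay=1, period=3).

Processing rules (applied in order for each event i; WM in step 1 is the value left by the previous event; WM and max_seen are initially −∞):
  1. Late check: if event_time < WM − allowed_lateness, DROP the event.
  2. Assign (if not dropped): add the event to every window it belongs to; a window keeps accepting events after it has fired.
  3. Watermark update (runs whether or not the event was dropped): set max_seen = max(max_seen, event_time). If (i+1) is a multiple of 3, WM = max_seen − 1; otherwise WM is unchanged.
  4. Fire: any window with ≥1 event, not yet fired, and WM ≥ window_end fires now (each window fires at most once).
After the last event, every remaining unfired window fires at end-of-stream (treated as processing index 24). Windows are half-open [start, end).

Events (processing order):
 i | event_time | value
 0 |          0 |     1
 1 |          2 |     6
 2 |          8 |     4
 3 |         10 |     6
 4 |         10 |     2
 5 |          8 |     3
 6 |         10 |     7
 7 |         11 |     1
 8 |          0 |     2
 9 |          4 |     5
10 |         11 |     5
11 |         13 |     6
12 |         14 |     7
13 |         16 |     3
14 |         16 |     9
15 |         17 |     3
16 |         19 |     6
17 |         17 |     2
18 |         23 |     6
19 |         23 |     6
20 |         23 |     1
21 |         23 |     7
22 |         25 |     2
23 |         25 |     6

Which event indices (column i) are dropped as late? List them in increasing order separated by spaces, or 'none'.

i=0 t=0 v=1: → [0,2); WM=−∞
i=1 t=2 v=6: → [2,4); WM=−∞
i=2 t=8 v=4: → [8,10); WM=7
i=3 t=10 v=6: → [10,12); WM=7
i=4 t=10 v=2: → [10,12); WM=7
i=5 t=8 v=3: → [8,10); WM=9
i=6 t=10 v=7: → [10,12); WM=9
i=7 t=11 v=1: → [10,13); WM=9
i=8 t=0 v=2: DROP (t<9-1); WM=10
i=9 t=4 v=5: DROP (t<10-1); WM=10
i=10 t=11 v=5: → [10,13); WM=10
i=11 t=13 v=6: → [13,15); WM=12
i=12 t=14 v=7: → [13,16); WM=12
i=13 t=16 v=3: → [16,18); WM=12
i=14 t=16 v=9: → [16,18); WM=15
i=15 t=17 v=3: → [16,19); WM=15
i=16 t=19 v=6: → [19,21); WM=15
i=17 t=17 v=2: → [16,19); WM=18
i=18 t=23 v=6: → [23,25); WM=18
i=19 t=23 v=6: → [23,25); WM=18
i=20 t=23 v=1: → [23,25); WM=22
i=21 t=23 v=7: → [23,25); WM=22
i=22 t=25 v=2: → [25,27); WM=22
i=23 t=25 v=6: → [25,27); WM=24

8 9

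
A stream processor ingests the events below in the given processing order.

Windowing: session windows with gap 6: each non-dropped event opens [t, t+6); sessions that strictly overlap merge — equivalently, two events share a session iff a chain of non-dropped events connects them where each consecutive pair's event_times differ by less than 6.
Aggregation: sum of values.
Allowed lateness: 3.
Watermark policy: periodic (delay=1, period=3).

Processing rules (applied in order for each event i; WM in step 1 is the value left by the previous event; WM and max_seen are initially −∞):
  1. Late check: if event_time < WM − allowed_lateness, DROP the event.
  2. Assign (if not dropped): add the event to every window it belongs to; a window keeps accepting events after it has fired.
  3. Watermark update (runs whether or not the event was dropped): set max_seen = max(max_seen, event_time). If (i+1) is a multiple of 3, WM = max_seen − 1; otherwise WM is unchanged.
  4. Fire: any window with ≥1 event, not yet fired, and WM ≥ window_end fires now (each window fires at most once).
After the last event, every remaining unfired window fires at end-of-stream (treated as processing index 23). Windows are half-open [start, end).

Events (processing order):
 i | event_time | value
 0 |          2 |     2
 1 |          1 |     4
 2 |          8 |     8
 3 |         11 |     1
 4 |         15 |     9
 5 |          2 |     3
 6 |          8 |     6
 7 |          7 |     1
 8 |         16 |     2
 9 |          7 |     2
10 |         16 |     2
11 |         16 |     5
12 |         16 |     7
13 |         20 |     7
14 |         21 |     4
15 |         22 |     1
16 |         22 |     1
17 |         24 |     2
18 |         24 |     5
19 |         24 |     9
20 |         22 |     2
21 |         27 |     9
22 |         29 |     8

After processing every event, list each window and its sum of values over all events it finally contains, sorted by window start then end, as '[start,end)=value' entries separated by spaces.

i=0 t=2 v=2: → [2,8); WM=−∞
i=1 t=1 v=4: → [1,8); WM=−∞
i=2 t=8 v=8: → [8,14); WM=7
i=3 t=11 v=1: → [8,17); WM=7
i=4 t=15 v=9: → [8,21); WM=7
i=5 t=2 v=3: DROP (t<7-3); WM=14
i=6 t=8 v=6: DROP (t<14-3); WM=14
i=7 t=7 v=1: DROP (t<14-3); WM=14
i=8 t=16 v=2: → [8,22); WM=15
i=9 t=7 v=2: DROP (t<15-3); WM=15
i=10 t=16 v=2: → [8,22); WM=15
i=11 t=16 v=5: → [8,22); WM=15
i=12 t=16 v=7: → [8,22); WM=15
i=13 t=20 v=7: → [8,26); WM=15
i=14 t=21 v=4: → [8,27); WM=20
i=15 t=22 v=1: → [8,28); WM=20
i=16 t=22 v=1: → [8,28); WM=20
i=17 t=24 v=2: → [8,30); WM=23
i=18 t=24 v=5: → [8,30); WM=23
i=19 t=24 v=9: → [8,30); WM=23
i=20 t=22 v=2: → [8,30); WM=23
i=21 t=27 v=9: → [8,33); WM=23
i=22 t=29 v=8: → [8,35); WM=23

[1,8)=6 [8,35)=82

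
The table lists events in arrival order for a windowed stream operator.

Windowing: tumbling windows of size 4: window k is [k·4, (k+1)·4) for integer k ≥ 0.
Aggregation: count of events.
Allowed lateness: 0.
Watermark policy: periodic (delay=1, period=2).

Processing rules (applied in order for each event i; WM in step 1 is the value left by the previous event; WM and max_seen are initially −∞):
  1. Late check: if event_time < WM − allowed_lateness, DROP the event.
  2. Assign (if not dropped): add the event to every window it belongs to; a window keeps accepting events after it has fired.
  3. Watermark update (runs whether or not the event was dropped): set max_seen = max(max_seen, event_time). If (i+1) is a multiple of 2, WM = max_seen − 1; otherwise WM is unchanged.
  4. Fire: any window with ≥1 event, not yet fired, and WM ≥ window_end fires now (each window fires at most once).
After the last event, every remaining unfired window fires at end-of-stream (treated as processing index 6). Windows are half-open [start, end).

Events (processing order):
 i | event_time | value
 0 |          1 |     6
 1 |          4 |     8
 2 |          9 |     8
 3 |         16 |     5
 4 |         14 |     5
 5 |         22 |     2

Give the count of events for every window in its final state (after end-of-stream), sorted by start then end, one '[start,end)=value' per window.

[0,4)=1 [4,8)=1 [8,12)=1 [16,20)=1 [20,24)=1

i=0 t=1 v=6: → [0,4); WM=−∞
i=1 t=4 v=8: → [4,8); WM=3
i=2 t=9 v=8: → [8,12); WM=3
i=3 t=16 v=5: → [16,20); WM=15; [0,4) fires=1 [4,8) fires=1 [8,12) fires=1
i=4 t=14 v=5: DROP (t<15-0); WM=15
i=5 t=22 v=2: → [20,24); WM=21; [16,20) fires=1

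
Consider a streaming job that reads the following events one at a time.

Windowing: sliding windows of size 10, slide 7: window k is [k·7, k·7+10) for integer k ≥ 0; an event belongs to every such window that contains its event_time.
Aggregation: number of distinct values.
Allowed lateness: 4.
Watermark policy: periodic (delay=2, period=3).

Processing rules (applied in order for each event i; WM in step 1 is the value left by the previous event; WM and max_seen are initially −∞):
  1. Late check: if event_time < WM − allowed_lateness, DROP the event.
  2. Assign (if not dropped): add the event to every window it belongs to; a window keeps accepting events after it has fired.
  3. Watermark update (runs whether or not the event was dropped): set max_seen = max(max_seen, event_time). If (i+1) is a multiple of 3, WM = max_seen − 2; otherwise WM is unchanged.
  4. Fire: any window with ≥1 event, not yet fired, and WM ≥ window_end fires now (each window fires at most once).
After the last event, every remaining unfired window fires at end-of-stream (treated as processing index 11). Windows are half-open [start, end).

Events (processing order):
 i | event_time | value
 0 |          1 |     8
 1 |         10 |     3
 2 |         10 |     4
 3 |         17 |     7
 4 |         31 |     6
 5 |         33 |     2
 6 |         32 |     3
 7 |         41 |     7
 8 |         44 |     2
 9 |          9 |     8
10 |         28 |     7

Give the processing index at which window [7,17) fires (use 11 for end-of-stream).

5

i=0 t=1 v=8: → [0,10); WM=−∞
i=1 t=10 v=3: → [7,17); WM=−∞
i=2 t=10 v=4: → [7,17); WM=8
i=3 t=17 v=7: → [14,24); WM=8
i=4 t=31 v=6: → [28,38); WM=8
i=5 t=33 v=2: → [28,38); WM=31; [0,10) fires=1 [7,17) fires=2 [14,24) fires=1
i=6 t=32 v=3: → [28,38); WM=31
i=7 t=41 v=7: → [35,45); WM=31
i=8 t=44 v=2: → [42,52),[35,45); WM=42; [28,38) fires=3
i=9 t=9 v=8: DROP (t<42-4); WM=42
i=10 t=28 v=7: DROP (t<42-4); WM=42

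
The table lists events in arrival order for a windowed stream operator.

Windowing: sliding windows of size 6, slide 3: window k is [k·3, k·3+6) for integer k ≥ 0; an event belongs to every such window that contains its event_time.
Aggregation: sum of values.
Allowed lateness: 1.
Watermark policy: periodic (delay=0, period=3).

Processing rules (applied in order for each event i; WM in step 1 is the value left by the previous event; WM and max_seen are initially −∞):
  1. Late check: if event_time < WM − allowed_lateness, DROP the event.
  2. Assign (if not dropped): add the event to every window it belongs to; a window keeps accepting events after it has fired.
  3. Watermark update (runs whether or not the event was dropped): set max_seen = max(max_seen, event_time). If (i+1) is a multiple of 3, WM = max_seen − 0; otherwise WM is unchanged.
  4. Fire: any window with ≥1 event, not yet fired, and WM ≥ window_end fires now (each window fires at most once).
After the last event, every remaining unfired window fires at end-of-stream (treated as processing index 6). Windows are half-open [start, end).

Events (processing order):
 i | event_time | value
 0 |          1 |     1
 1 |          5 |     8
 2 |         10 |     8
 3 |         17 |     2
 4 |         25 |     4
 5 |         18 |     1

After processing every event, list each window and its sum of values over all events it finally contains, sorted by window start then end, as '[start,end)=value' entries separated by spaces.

[0,6)=9 [3,9)=8 [6,12)=8 [9,15)=8 [12,18)=2 [15,21)=3 [18,24)=1 [21,27)=4 [24,30)=4

i=0 t=1 v=1: → [0,6); WM=−∞
i=1 t=5 v=8: → [3,9),[0,6); WM=−∞
i=2 t=10 v=8: → [9,15),[6,12); WM=10; [0,6) fires=9 [3,9) fires=8
i=3 t=17 v=2: → [15,21),[12,18); WM=10
i=4 t=25 v=4: → [24,30),[21,27); WM=10
i=5 t=18 v=1: → [18,24),[15,21); WM=25; [6,12) fires=8 [9,15) fires=8 [12,18) fires=2 [15,21) fires=3 [18,24) fires=1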